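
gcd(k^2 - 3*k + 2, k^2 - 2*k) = k - 2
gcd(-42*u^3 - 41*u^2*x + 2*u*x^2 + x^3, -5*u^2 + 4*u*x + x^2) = 1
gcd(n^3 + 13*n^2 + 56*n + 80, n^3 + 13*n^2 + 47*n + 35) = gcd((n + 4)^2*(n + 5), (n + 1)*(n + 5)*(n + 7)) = n + 5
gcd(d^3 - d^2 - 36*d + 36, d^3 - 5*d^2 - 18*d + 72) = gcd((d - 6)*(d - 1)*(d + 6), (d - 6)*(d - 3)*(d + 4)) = d - 6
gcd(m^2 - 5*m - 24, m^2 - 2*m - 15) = m + 3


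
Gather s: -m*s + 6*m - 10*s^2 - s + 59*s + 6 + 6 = 6*m - 10*s^2 + s*(58 - m) + 12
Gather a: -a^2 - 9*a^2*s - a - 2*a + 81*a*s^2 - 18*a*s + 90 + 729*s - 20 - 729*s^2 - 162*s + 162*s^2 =a^2*(-9*s - 1) + a*(81*s^2 - 18*s - 3) - 567*s^2 + 567*s + 70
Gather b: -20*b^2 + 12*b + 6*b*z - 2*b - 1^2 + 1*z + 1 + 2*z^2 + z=-20*b^2 + b*(6*z + 10) + 2*z^2 + 2*z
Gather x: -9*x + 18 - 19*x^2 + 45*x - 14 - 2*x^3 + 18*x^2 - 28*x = -2*x^3 - x^2 + 8*x + 4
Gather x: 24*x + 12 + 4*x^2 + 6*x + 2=4*x^2 + 30*x + 14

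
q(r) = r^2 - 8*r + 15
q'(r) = 2*r - 8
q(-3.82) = 60.15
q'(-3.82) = -15.64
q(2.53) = 1.16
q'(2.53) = -2.94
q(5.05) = 0.10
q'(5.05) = 2.10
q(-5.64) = 91.93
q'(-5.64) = -19.28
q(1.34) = 6.08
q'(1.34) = -5.32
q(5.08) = 0.17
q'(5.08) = 2.16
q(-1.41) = 28.27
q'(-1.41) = -10.82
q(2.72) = 0.64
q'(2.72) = -2.56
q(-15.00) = 360.00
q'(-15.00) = -38.00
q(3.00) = 0.00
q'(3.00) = -2.00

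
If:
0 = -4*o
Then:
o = 0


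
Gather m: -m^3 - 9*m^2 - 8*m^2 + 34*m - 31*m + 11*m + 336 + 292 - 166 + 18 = -m^3 - 17*m^2 + 14*m + 480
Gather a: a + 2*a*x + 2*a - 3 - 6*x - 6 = a*(2*x + 3) - 6*x - 9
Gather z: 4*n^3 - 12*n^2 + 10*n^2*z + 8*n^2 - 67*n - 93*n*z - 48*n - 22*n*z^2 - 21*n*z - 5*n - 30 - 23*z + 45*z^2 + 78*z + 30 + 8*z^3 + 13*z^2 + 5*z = 4*n^3 - 4*n^2 - 120*n + 8*z^3 + z^2*(58 - 22*n) + z*(10*n^2 - 114*n + 60)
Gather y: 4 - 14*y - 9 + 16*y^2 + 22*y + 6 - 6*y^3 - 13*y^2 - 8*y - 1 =-6*y^3 + 3*y^2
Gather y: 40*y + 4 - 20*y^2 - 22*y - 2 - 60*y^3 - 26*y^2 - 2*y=-60*y^3 - 46*y^2 + 16*y + 2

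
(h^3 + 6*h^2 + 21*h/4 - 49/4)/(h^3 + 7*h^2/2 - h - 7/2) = (h + 7/2)/(h + 1)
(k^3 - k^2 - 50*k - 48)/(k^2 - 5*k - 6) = (k^2 - 2*k - 48)/(k - 6)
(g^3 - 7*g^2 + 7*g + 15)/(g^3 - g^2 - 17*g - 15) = (g - 3)/(g + 3)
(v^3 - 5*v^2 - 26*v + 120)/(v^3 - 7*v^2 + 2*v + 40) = (v^2 - v - 30)/(v^2 - 3*v - 10)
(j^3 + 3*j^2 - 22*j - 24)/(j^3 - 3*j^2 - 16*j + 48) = (j^2 + 7*j + 6)/(j^2 + j - 12)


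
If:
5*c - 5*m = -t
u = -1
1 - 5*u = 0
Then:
No Solution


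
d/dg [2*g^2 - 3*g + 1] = 4*g - 3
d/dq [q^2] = 2*q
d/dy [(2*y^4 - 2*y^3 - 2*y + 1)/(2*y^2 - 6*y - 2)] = (2*y^5 - 10*y^4 + 2*y^3 + 4*y^2 - y + 5/2)/(y^4 - 6*y^3 + 7*y^2 + 6*y + 1)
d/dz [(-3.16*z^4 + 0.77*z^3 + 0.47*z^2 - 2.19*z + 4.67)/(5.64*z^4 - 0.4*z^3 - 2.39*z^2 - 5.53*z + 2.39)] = (-3.0788*z^6 + 9.8032*z^5 + 87.8269*z^4 - 145.833*z^3 + 3.2917*z^2 + 24.5692*z + 20.591)/(31.8096*z^8 - 4.512*z^7 - 26.7992*z^6 - 60.4664*z^5 + 37.0953*z^4 + 24.5214*z^3 + 19.1567*z^2 - 26.4334*z + 5.7121)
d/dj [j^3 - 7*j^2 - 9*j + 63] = 3*j^2 - 14*j - 9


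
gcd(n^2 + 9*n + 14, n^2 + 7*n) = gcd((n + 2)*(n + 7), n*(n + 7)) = n + 7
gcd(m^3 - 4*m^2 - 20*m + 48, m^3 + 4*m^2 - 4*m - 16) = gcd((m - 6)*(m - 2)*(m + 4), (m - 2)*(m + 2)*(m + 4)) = m^2 + 2*m - 8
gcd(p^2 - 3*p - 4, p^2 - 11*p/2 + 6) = p - 4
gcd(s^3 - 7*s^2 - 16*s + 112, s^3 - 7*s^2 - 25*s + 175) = s - 7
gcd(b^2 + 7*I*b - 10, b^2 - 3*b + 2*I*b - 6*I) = b + 2*I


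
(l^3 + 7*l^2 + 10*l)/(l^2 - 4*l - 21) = l*(l^2 + 7*l + 10)/(l^2 - 4*l - 21)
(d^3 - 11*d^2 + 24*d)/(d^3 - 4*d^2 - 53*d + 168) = d/(d + 7)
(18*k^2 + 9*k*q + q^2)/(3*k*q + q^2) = (6*k + q)/q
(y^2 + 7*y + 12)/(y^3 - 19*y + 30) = (y^2 + 7*y + 12)/(y^3 - 19*y + 30)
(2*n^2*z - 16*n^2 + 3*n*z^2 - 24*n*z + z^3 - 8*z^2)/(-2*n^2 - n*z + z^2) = (2*n*z - 16*n + z^2 - 8*z)/(-2*n + z)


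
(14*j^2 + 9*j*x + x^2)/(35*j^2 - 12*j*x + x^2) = (14*j^2 + 9*j*x + x^2)/(35*j^2 - 12*j*x + x^2)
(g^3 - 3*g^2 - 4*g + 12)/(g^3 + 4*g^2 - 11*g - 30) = (g - 2)/(g + 5)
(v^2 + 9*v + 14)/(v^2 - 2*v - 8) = (v + 7)/(v - 4)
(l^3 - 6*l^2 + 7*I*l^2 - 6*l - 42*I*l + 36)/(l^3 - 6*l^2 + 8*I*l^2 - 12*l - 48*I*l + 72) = (l + I)/(l + 2*I)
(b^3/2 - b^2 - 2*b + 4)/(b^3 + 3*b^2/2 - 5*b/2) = (b^3 - 2*b^2 - 4*b + 8)/(b*(2*b^2 + 3*b - 5))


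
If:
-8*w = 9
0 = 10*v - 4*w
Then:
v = -9/20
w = -9/8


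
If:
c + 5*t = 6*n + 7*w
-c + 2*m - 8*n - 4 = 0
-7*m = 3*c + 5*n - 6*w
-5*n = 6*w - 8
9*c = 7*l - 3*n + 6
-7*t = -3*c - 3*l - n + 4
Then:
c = 318596/126181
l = 269574/126181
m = 113980/126181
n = -74420/126181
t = 169338/126181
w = 230258/126181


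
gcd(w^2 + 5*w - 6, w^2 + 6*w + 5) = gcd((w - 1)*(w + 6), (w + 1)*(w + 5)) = 1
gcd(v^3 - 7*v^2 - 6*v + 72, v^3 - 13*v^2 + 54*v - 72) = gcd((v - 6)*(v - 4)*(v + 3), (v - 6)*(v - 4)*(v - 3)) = v^2 - 10*v + 24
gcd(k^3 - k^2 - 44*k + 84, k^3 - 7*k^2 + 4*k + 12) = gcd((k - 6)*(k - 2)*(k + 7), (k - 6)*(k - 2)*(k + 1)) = k^2 - 8*k + 12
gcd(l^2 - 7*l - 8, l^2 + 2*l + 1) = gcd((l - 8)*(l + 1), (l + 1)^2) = l + 1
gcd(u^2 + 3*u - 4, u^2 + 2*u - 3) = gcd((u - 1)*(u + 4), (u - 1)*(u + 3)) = u - 1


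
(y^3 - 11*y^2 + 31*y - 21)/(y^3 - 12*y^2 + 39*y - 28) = (y - 3)/(y - 4)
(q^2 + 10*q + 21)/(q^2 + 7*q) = (q + 3)/q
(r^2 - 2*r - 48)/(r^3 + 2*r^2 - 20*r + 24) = (r - 8)/(r^2 - 4*r + 4)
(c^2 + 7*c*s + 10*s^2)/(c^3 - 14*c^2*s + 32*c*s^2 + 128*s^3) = (c + 5*s)/(c^2 - 16*c*s + 64*s^2)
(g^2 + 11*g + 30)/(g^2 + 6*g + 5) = (g + 6)/(g + 1)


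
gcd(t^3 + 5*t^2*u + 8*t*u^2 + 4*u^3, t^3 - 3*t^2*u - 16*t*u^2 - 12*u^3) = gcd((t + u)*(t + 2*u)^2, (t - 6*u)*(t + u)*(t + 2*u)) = t^2 + 3*t*u + 2*u^2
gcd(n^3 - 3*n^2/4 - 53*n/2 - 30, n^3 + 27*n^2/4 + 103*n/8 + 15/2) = n^2 + 21*n/4 + 5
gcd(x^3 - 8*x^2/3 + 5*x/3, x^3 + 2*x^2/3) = x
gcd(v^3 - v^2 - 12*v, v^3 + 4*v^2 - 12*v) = v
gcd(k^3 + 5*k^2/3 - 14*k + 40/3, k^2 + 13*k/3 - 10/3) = k + 5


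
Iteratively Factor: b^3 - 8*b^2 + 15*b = (b - 3)*(b^2 - 5*b) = b*(b - 3)*(b - 5)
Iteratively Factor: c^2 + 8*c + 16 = (c + 4)*(c + 4)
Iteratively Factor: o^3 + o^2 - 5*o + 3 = (o - 1)*(o^2 + 2*o - 3) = (o - 1)*(o + 3)*(o - 1)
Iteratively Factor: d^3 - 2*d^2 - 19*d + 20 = (d - 1)*(d^2 - d - 20) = (d - 1)*(d + 4)*(d - 5)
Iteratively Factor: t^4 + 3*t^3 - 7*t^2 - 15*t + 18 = (t + 3)*(t^3 - 7*t + 6) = (t + 3)^2*(t^2 - 3*t + 2) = (t - 2)*(t + 3)^2*(t - 1)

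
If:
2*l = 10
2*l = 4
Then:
No Solution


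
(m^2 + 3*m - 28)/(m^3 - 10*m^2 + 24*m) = (m + 7)/(m*(m - 6))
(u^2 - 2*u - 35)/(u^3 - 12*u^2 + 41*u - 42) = (u + 5)/(u^2 - 5*u + 6)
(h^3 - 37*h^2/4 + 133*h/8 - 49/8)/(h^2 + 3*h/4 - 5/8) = (4*h^2 - 35*h + 49)/(4*h + 5)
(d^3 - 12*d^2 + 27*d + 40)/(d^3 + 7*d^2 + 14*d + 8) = (d^2 - 13*d + 40)/(d^2 + 6*d + 8)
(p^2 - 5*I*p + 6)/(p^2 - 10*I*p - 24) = (p + I)/(p - 4*I)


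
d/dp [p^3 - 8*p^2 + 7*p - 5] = 3*p^2 - 16*p + 7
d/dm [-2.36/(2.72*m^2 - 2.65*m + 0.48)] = (12.8384*m - 6.254)/(2.72*m^2 - 2.65*m + 0.48)^2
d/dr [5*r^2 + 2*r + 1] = 10*r + 2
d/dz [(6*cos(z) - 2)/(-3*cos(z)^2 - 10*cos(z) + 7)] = 2*(-9*cos(z)^2 + 6*cos(z) - 11)*sin(z)/(-3*sin(z)^2 + 10*cos(z) - 4)^2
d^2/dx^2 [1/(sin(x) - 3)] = (-3*sin(x) + cos(x)^2 + 1)/(sin(x) - 3)^3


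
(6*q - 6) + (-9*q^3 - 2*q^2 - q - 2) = -9*q^3 - 2*q^2 + 5*q - 8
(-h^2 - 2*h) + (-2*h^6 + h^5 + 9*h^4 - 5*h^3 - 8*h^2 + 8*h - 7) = -2*h^6 + h^5 + 9*h^4 - 5*h^3 - 9*h^2 + 6*h - 7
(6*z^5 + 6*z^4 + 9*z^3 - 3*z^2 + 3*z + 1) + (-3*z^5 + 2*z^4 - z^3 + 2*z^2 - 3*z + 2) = 3*z^5 + 8*z^4 + 8*z^3 - z^2 + 3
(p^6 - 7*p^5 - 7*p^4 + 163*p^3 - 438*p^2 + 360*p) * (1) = p^6 - 7*p^5 - 7*p^4 + 163*p^3 - 438*p^2 + 360*p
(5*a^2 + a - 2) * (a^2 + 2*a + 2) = 5*a^4 + 11*a^3 + 10*a^2 - 2*a - 4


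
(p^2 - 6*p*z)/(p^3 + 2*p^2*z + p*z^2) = (p - 6*z)/(p^2 + 2*p*z + z^2)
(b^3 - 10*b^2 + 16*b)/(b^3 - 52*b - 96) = b*(b - 2)/(b^2 + 8*b + 12)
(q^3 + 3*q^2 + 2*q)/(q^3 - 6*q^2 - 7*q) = (q + 2)/(q - 7)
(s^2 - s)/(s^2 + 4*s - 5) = s/(s + 5)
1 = 1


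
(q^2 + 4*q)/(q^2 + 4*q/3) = 3*(q + 4)/(3*q + 4)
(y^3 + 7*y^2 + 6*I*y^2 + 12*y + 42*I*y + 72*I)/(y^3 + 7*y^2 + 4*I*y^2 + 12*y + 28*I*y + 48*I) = (y + 6*I)/(y + 4*I)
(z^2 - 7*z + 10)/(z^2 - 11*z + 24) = (z^2 - 7*z + 10)/(z^2 - 11*z + 24)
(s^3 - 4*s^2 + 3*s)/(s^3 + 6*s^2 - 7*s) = (s - 3)/(s + 7)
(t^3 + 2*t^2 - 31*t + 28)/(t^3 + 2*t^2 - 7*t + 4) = (t^2 + 3*t - 28)/(t^2 + 3*t - 4)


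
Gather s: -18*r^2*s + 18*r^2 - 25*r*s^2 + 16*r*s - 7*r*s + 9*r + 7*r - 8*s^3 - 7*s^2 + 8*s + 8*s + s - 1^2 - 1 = 18*r^2 + 16*r - 8*s^3 + s^2*(-25*r - 7) + s*(-18*r^2 + 9*r + 17) - 2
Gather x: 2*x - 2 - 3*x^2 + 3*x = -3*x^2 + 5*x - 2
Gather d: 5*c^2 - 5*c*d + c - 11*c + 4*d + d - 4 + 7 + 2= 5*c^2 - 10*c + d*(5 - 5*c) + 5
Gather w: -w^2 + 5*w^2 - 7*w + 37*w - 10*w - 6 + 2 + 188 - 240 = 4*w^2 + 20*w - 56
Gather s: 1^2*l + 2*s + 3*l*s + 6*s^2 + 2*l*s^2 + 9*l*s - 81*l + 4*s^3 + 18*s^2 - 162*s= -80*l + 4*s^3 + s^2*(2*l + 24) + s*(12*l - 160)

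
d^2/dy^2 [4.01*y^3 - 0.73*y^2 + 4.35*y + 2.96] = 24.06*y - 1.46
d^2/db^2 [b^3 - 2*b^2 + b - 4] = 6*b - 4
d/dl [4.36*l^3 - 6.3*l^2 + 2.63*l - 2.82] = 13.08*l^2 - 12.6*l + 2.63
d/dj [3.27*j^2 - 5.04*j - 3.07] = 6.54*j - 5.04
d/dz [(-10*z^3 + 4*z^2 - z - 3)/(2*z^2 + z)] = (-20*z^4 - 20*z^3 + 6*z^2 + 12*z + 3)/(z^2*(4*z^2 + 4*z + 1))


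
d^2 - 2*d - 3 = (d - 3)*(d + 1)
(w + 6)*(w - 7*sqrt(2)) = w^2 - 7*sqrt(2)*w + 6*w - 42*sqrt(2)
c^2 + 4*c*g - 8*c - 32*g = (c - 8)*(c + 4*g)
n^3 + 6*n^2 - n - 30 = (n - 2)*(n + 3)*(n + 5)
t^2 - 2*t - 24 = (t - 6)*(t + 4)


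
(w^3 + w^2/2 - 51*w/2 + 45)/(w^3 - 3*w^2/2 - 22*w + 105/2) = (2*w^2 + 7*w - 30)/(2*w^2 + 3*w - 35)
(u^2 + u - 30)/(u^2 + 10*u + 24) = (u - 5)/(u + 4)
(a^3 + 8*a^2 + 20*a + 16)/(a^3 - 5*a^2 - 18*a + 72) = (a^2 + 4*a + 4)/(a^2 - 9*a + 18)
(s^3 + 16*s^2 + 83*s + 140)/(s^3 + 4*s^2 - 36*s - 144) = (s^2 + 12*s + 35)/(s^2 - 36)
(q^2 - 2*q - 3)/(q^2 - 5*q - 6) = (q - 3)/(q - 6)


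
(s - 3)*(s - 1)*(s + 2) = s^3 - 2*s^2 - 5*s + 6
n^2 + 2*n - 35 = (n - 5)*(n + 7)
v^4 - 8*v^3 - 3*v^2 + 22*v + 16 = (v - 8)*(v - 2)*(v + 1)^2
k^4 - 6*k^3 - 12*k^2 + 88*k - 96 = (k - 6)*(k - 2)^2*(k + 4)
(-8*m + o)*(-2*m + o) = 16*m^2 - 10*m*o + o^2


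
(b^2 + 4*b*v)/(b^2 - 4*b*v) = (b + 4*v)/(b - 4*v)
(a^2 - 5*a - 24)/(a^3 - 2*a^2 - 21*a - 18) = (a - 8)/(a^2 - 5*a - 6)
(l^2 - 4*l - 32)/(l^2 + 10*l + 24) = (l - 8)/(l + 6)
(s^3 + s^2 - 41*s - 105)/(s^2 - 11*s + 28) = (s^2 + 8*s + 15)/(s - 4)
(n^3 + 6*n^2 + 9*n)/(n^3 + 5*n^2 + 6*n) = (n + 3)/(n + 2)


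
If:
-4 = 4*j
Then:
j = -1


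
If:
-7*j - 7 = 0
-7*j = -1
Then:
No Solution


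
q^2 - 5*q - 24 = (q - 8)*(q + 3)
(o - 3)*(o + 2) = o^2 - o - 6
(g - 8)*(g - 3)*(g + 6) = g^3 - 5*g^2 - 42*g + 144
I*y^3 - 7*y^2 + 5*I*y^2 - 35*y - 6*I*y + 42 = (y + 6)*(y + 7*I)*(I*y - I)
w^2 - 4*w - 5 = (w - 5)*(w + 1)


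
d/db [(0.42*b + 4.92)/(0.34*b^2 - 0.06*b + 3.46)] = (-0.1428*b^2 - 3.3456*b + 1.7484)/(0.1156*b^4 - 0.0408*b^3 + 2.3564*b^2 - 0.4152*b + 11.9716)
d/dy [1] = 0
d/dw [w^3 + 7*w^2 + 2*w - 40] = 3*w^2 + 14*w + 2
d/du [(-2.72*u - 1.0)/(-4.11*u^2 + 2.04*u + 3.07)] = (11.1792*u^2 - 5.5488*u - (2.72*u + 1.0)*(8.22*u - 2.04) - 8.3504)/(-4.11*u^2 + 2.04*u + 3.07)^2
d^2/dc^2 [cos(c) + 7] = -cos(c)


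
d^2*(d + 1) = d^3 + d^2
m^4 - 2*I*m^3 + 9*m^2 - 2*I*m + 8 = (m - 4*I)*(m - I)*(m + I)*(m + 2*I)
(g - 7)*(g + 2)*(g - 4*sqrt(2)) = g^3 - 4*sqrt(2)*g^2 - 5*g^2 - 14*g + 20*sqrt(2)*g + 56*sqrt(2)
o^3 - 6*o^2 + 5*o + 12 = (o - 4)*(o - 3)*(o + 1)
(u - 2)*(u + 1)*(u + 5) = u^3 + 4*u^2 - 7*u - 10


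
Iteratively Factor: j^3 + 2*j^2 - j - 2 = (j - 1)*(j^2 + 3*j + 2) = (j - 1)*(j + 2)*(j + 1)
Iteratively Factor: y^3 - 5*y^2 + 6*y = (y)*(y^2 - 5*y + 6) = y*(y - 3)*(y - 2)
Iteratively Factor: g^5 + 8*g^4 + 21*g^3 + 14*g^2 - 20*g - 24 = (g + 3)*(g^4 + 5*g^3 + 6*g^2 - 4*g - 8) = (g - 1)*(g + 3)*(g^3 + 6*g^2 + 12*g + 8) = (g - 1)*(g + 2)*(g + 3)*(g^2 + 4*g + 4) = (g - 1)*(g + 2)^2*(g + 3)*(g + 2)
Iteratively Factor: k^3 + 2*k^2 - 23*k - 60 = (k - 5)*(k^2 + 7*k + 12) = (k - 5)*(k + 4)*(k + 3)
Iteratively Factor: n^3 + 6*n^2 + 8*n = (n + 4)*(n^2 + 2*n) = n*(n + 4)*(n + 2)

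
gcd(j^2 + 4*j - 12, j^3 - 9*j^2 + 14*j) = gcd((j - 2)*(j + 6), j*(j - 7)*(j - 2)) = j - 2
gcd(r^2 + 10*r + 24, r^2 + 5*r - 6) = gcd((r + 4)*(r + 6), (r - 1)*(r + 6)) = r + 6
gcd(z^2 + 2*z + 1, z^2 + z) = z + 1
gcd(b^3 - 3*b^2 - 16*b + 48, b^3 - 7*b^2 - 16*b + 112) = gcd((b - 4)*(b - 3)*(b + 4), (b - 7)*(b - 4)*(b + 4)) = b^2 - 16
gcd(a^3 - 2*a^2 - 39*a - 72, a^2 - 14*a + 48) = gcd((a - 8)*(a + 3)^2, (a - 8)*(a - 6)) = a - 8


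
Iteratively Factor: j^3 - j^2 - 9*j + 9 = (j - 3)*(j^2 + 2*j - 3) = (j - 3)*(j - 1)*(j + 3)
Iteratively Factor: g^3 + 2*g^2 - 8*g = (g)*(g^2 + 2*g - 8) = g*(g + 4)*(g - 2)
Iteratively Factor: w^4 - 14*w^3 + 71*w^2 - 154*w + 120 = (w - 3)*(w^3 - 11*w^2 + 38*w - 40) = (w - 4)*(w - 3)*(w^2 - 7*w + 10) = (w - 5)*(w - 4)*(w - 3)*(w - 2)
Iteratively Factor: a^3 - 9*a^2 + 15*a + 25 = (a - 5)*(a^2 - 4*a - 5) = (a - 5)*(a + 1)*(a - 5)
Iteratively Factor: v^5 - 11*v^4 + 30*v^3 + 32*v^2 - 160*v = (v)*(v^4 - 11*v^3 + 30*v^2 + 32*v - 160) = v*(v + 2)*(v^3 - 13*v^2 + 56*v - 80) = v*(v - 4)*(v + 2)*(v^2 - 9*v + 20) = v*(v - 4)^2*(v + 2)*(v - 5)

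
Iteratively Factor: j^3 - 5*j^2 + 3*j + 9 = (j - 3)*(j^2 - 2*j - 3) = (j - 3)^2*(j + 1)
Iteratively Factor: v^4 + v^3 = (v + 1)*(v^3) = v*(v + 1)*(v^2) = v^2*(v + 1)*(v)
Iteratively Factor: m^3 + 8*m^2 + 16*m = (m + 4)*(m^2 + 4*m) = m*(m + 4)*(m + 4)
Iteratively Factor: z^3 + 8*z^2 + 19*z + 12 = (z + 3)*(z^2 + 5*z + 4) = (z + 1)*(z + 3)*(z + 4)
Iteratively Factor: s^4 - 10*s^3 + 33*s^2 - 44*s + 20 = (s - 2)*(s^3 - 8*s^2 + 17*s - 10) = (s - 2)^2*(s^2 - 6*s + 5) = (s - 2)^2*(s - 1)*(s - 5)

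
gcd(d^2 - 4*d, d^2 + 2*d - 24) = d - 4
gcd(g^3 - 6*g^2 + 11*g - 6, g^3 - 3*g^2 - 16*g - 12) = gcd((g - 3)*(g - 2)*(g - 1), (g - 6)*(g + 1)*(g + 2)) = 1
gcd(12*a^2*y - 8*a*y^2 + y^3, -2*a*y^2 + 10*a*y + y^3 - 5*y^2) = -2*a*y + y^2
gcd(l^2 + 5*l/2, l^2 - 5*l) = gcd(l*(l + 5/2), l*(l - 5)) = l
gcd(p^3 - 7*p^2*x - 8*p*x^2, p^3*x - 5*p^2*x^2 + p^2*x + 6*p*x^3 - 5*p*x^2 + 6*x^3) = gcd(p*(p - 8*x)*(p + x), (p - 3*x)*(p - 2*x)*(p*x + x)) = 1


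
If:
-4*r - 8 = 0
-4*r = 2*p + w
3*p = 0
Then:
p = 0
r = -2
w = 8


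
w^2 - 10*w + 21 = (w - 7)*(w - 3)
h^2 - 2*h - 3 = (h - 3)*(h + 1)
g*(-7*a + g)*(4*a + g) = -28*a^2*g - 3*a*g^2 + g^3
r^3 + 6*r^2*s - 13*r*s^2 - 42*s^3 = (r - 3*s)*(r + 2*s)*(r + 7*s)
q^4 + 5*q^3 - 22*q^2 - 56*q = q*(q - 4)*(q + 2)*(q + 7)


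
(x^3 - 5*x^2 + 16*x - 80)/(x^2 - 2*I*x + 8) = (x^2 + x*(-5 + 4*I) - 20*I)/(x + 2*I)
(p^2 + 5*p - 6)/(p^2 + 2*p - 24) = (p - 1)/(p - 4)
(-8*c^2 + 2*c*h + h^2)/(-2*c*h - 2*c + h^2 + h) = (4*c + h)/(h + 1)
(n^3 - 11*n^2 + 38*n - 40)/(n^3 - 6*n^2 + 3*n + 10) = (n - 4)/(n + 1)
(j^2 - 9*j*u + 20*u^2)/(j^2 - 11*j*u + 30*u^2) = (-j + 4*u)/(-j + 6*u)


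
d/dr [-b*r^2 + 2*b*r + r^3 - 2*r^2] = -2*b*r + 2*b + 3*r^2 - 4*r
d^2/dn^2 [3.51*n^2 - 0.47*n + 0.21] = 7.02000000000000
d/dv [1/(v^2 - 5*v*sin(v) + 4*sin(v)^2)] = (5*v*cos(v) - 2*v + 5*sin(v) - 4*sin(2*v))/((v - 4*sin(v))^2*(v - sin(v))^2)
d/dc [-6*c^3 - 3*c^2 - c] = -18*c^2 - 6*c - 1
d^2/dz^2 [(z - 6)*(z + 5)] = 2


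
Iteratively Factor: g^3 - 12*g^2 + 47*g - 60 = (g - 3)*(g^2 - 9*g + 20) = (g - 4)*(g - 3)*(g - 5)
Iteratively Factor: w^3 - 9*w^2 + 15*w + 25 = (w - 5)*(w^2 - 4*w - 5) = (w - 5)*(w + 1)*(w - 5)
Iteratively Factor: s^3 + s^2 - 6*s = (s)*(s^2 + s - 6) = s*(s + 3)*(s - 2)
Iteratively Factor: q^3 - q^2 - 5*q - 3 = (q - 3)*(q^2 + 2*q + 1) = (q - 3)*(q + 1)*(q + 1)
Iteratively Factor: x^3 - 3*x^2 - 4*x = (x)*(x^2 - 3*x - 4) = x*(x - 4)*(x + 1)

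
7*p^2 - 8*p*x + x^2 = (-7*p + x)*(-p + x)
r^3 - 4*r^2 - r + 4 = (r - 4)*(r - 1)*(r + 1)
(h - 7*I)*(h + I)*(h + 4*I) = h^3 - 2*I*h^2 + 31*h + 28*I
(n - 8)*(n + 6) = n^2 - 2*n - 48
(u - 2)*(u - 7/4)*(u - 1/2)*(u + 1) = u^4 - 13*u^3/4 + 9*u^2/8 + 29*u/8 - 7/4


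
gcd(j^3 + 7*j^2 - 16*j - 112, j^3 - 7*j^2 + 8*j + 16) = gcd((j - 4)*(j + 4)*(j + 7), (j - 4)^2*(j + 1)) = j - 4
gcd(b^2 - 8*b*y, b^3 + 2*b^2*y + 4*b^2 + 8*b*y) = b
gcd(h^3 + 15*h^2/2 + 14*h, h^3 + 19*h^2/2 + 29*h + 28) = h^2 + 15*h/2 + 14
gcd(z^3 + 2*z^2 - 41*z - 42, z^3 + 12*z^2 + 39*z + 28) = z^2 + 8*z + 7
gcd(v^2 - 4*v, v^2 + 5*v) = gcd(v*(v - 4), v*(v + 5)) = v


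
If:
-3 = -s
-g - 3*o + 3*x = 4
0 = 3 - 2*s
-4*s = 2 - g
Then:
No Solution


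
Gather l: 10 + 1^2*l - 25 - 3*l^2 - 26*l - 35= -3*l^2 - 25*l - 50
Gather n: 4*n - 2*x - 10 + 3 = 4*n - 2*x - 7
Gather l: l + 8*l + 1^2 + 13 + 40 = 9*l + 54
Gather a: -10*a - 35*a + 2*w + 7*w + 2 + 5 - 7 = -45*a + 9*w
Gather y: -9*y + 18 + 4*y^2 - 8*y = 4*y^2 - 17*y + 18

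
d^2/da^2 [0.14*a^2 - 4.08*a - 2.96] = 0.280000000000000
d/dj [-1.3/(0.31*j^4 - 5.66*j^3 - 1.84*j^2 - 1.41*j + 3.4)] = (1.612*j^3 - 22.074*j^2 - 4.784*j - 1.833)/(-0.31*j^4 + 5.66*j^3 + 1.84*j^2 + 1.41*j - 3.4)^2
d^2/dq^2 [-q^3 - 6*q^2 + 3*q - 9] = -6*q - 12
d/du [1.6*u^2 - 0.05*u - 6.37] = 3.2*u - 0.05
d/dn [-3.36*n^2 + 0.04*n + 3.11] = 0.04 - 6.72*n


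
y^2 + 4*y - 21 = (y - 3)*(y + 7)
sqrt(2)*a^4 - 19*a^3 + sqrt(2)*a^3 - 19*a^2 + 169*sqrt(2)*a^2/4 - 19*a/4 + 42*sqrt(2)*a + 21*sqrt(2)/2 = (a + 1/2)*(a - 6*sqrt(2))*(a - 7*sqrt(2)/2)*(sqrt(2)*a + sqrt(2)/2)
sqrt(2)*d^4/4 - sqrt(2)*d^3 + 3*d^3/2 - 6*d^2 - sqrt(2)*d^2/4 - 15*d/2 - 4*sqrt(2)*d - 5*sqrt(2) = (d/2 + sqrt(2)/2)*(d - 5)*(d + 2*sqrt(2))*(sqrt(2)*d/2 + sqrt(2)/2)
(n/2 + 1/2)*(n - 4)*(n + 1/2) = n^3/2 - 5*n^2/4 - 11*n/4 - 1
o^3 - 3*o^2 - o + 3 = (o - 3)*(o - 1)*(o + 1)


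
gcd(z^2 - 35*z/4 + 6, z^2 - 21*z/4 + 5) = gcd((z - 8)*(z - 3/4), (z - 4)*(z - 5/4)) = 1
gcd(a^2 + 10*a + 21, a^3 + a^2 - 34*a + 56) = a + 7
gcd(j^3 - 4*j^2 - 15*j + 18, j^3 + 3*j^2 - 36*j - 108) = j^2 - 3*j - 18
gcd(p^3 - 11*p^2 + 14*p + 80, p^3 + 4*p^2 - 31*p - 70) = p^2 - 3*p - 10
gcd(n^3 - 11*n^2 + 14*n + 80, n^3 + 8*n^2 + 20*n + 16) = n + 2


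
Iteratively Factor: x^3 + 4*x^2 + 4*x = (x + 2)*(x^2 + 2*x) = (x + 2)^2*(x)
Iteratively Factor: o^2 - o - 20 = (o - 5)*(o + 4)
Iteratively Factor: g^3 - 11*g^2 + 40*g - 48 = (g - 3)*(g^2 - 8*g + 16) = (g - 4)*(g - 3)*(g - 4)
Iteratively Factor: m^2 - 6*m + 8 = (m - 2)*(m - 4)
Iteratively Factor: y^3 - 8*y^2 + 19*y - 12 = (y - 1)*(y^2 - 7*y + 12) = (y - 3)*(y - 1)*(y - 4)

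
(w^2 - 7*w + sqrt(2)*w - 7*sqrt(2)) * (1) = w^2 - 7*w + sqrt(2)*w - 7*sqrt(2)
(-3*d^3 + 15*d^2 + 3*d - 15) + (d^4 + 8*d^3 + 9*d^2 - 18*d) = d^4 + 5*d^3 + 24*d^2 - 15*d - 15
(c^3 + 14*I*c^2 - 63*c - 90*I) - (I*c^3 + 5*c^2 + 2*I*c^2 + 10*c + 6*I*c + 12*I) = c^3 - I*c^3 - 5*c^2 + 12*I*c^2 - 73*c - 6*I*c - 102*I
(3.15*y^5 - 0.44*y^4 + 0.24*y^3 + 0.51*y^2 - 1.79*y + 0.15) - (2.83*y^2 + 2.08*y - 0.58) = 3.15*y^5 - 0.44*y^4 + 0.24*y^3 - 2.32*y^2 - 3.87*y + 0.73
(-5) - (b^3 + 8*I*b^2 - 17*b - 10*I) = -b^3 - 8*I*b^2 + 17*b - 5 + 10*I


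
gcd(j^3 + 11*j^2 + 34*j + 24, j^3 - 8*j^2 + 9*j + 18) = j + 1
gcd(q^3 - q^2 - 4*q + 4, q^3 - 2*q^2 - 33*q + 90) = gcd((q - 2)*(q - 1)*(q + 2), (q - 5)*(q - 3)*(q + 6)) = 1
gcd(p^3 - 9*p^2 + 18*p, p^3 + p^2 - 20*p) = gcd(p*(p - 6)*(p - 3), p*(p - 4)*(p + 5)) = p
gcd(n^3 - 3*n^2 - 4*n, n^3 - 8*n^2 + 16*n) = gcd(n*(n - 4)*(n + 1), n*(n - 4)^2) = n^2 - 4*n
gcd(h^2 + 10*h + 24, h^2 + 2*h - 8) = h + 4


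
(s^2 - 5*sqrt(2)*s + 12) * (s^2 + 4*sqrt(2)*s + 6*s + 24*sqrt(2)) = s^4 - sqrt(2)*s^3 + 6*s^3 - 28*s^2 - 6*sqrt(2)*s^2 - 168*s + 48*sqrt(2)*s + 288*sqrt(2)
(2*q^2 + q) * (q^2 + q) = 2*q^4 + 3*q^3 + q^2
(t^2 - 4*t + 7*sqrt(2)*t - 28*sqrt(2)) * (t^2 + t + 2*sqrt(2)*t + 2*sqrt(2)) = t^4 - 3*t^3 + 9*sqrt(2)*t^3 - 27*sqrt(2)*t^2 + 24*t^2 - 84*t - 36*sqrt(2)*t - 112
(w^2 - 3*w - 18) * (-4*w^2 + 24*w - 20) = -4*w^4 + 36*w^3 - 20*w^2 - 372*w + 360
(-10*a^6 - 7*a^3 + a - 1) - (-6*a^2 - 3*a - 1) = -10*a^6 - 7*a^3 + 6*a^2 + 4*a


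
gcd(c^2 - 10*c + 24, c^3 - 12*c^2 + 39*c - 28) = c - 4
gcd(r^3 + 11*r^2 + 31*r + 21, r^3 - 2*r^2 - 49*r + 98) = r + 7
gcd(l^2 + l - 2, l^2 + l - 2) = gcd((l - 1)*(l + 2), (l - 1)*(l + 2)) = l^2 + l - 2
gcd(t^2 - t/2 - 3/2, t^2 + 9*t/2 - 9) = t - 3/2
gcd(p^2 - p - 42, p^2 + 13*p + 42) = p + 6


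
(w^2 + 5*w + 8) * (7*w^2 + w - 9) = 7*w^4 + 36*w^3 + 52*w^2 - 37*w - 72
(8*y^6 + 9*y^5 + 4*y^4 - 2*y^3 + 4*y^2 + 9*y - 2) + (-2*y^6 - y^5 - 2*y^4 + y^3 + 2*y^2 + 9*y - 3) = 6*y^6 + 8*y^5 + 2*y^4 - y^3 + 6*y^2 + 18*y - 5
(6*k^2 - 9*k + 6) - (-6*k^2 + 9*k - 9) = 12*k^2 - 18*k + 15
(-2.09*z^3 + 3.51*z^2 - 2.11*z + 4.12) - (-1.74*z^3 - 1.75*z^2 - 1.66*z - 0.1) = -0.35*z^3 + 5.26*z^2 - 0.45*z + 4.22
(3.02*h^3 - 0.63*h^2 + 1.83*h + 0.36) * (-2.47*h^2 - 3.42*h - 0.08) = -7.4594*h^5 - 8.7723*h^4 - 2.6071*h^3 - 7.0974*h^2 - 1.3776*h - 0.0288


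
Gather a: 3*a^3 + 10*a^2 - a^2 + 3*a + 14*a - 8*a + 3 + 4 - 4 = 3*a^3 + 9*a^2 + 9*a + 3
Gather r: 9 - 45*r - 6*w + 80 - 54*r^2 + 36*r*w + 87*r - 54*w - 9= -54*r^2 + r*(36*w + 42) - 60*w + 80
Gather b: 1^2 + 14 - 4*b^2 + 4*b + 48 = -4*b^2 + 4*b + 63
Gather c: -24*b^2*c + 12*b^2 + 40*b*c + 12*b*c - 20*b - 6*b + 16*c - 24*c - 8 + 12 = 12*b^2 - 26*b + c*(-24*b^2 + 52*b - 8) + 4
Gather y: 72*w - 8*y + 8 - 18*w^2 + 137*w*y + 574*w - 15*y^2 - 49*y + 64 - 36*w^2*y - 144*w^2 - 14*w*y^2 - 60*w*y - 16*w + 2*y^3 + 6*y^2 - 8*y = -162*w^2 + 630*w + 2*y^3 + y^2*(-14*w - 9) + y*(-36*w^2 + 77*w - 65) + 72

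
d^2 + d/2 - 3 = (d - 3/2)*(d + 2)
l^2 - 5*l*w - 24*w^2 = (l - 8*w)*(l + 3*w)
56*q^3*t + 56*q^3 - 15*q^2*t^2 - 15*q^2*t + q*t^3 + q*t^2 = (-8*q + t)*(-7*q + t)*(q*t + q)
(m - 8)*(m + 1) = m^2 - 7*m - 8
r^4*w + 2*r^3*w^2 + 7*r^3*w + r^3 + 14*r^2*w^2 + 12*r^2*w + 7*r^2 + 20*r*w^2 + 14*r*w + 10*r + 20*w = (r + 2)*(r + 5)*(r + 2*w)*(r*w + 1)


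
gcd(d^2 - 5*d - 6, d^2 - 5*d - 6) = d^2 - 5*d - 6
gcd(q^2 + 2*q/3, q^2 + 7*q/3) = q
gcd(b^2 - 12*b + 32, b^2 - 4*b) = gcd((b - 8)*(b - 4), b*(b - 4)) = b - 4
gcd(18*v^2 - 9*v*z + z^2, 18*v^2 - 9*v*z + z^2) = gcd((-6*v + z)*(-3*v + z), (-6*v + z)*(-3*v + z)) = 18*v^2 - 9*v*z + z^2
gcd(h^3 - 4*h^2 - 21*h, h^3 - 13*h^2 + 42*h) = h^2 - 7*h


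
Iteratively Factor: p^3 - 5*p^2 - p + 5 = (p - 1)*(p^2 - 4*p - 5) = (p - 1)*(p + 1)*(p - 5)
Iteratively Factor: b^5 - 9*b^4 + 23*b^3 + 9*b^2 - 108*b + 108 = (b - 2)*(b^4 - 7*b^3 + 9*b^2 + 27*b - 54) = (b - 3)*(b - 2)*(b^3 - 4*b^2 - 3*b + 18) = (b - 3)^2*(b - 2)*(b^2 - b - 6) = (b - 3)^3*(b - 2)*(b + 2)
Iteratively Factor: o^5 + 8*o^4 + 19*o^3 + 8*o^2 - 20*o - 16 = (o - 1)*(o^4 + 9*o^3 + 28*o^2 + 36*o + 16) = (o - 1)*(o + 2)*(o^3 + 7*o^2 + 14*o + 8) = (o - 1)*(o + 1)*(o + 2)*(o^2 + 6*o + 8) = (o - 1)*(o + 1)*(o + 2)*(o + 4)*(o + 2)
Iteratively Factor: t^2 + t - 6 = (t + 3)*(t - 2)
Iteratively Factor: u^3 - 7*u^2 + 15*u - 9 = (u - 3)*(u^2 - 4*u + 3) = (u - 3)^2*(u - 1)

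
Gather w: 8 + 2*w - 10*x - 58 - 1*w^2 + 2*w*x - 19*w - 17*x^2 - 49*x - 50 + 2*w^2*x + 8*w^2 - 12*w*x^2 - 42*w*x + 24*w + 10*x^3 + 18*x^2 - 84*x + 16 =w^2*(2*x + 7) + w*(-12*x^2 - 40*x + 7) + 10*x^3 + x^2 - 143*x - 84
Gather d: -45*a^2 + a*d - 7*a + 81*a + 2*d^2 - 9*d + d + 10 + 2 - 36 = -45*a^2 + 74*a + 2*d^2 + d*(a - 8) - 24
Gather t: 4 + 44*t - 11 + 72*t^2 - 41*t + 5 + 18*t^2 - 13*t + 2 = 90*t^2 - 10*t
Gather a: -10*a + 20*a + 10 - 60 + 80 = 10*a + 30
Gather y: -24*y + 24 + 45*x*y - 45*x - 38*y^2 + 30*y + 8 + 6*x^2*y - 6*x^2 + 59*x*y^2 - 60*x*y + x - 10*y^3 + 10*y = -6*x^2 - 44*x - 10*y^3 + y^2*(59*x - 38) + y*(6*x^2 - 15*x + 16) + 32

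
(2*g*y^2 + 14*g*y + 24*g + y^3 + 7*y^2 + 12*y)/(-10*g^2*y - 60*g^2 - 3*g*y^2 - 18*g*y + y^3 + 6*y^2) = (y^2 + 7*y + 12)/(-5*g*y - 30*g + y^2 + 6*y)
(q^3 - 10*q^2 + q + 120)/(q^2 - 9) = (q^2 - 13*q + 40)/(q - 3)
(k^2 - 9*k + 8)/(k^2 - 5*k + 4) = (k - 8)/(k - 4)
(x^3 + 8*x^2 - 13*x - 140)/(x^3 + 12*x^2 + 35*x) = (x - 4)/x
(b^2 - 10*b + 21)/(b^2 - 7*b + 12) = (b - 7)/(b - 4)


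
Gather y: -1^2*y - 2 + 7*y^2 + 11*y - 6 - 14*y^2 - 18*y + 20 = -7*y^2 - 8*y + 12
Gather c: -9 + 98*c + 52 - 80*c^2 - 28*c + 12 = -80*c^2 + 70*c + 55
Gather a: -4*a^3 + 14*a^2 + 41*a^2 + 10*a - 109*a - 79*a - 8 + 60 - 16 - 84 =-4*a^3 + 55*a^2 - 178*a - 48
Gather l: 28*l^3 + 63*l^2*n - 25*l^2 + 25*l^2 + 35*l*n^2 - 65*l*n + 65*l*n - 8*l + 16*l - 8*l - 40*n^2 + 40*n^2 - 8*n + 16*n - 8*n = 28*l^3 + 63*l^2*n + 35*l*n^2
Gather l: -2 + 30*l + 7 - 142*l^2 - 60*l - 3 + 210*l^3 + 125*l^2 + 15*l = 210*l^3 - 17*l^2 - 15*l + 2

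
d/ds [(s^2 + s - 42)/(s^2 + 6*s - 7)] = 5/(s^2 - 2*s + 1)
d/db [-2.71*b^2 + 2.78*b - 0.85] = 2.78 - 5.42*b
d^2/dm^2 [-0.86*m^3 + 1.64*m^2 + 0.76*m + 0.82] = 3.28 - 5.16*m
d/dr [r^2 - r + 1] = 2*r - 1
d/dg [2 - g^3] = -3*g^2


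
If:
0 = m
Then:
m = 0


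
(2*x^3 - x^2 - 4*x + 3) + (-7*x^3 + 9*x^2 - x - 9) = -5*x^3 + 8*x^2 - 5*x - 6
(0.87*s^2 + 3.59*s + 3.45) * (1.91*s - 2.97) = 1.6617*s^3 + 4.273*s^2 - 4.0728*s - 10.2465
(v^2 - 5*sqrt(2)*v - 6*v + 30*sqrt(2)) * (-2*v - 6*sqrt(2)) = -2*v^3 + 4*sqrt(2)*v^2 + 12*v^2 - 24*sqrt(2)*v + 60*v - 360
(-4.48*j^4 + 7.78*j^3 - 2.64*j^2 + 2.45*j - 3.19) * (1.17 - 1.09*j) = 4.8832*j^5 - 13.7218*j^4 + 11.9802*j^3 - 5.7593*j^2 + 6.3436*j - 3.7323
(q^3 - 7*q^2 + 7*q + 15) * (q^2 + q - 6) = q^5 - 6*q^4 - 6*q^3 + 64*q^2 - 27*q - 90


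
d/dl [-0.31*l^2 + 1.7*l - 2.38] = 1.7 - 0.62*l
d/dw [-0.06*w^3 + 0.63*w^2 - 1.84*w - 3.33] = -0.18*w^2 + 1.26*w - 1.84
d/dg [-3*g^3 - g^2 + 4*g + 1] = -9*g^2 - 2*g + 4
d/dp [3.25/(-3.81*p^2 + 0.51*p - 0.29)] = (24.765*p - 1.6575)/(3.81*p^2 - 0.51*p + 0.29)^2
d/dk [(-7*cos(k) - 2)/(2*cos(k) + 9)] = 59*sin(k)/(2*cos(k) + 9)^2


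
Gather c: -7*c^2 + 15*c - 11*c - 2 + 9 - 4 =-7*c^2 + 4*c + 3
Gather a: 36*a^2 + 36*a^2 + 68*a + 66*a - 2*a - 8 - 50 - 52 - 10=72*a^2 + 132*a - 120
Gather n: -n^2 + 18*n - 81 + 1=-n^2 + 18*n - 80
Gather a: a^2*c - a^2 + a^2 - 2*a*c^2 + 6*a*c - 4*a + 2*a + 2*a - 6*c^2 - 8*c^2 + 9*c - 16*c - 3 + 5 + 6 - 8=a^2*c + a*(-2*c^2 + 6*c) - 14*c^2 - 7*c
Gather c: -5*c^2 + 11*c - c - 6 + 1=-5*c^2 + 10*c - 5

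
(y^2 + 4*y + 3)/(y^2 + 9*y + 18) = (y + 1)/(y + 6)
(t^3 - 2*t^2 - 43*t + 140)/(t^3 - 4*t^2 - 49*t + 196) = (t - 5)/(t - 7)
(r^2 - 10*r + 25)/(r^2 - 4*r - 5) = (r - 5)/(r + 1)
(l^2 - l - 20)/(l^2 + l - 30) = (l + 4)/(l + 6)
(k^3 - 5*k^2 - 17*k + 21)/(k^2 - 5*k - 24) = (k^2 - 8*k + 7)/(k - 8)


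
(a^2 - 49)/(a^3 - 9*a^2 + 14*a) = (a + 7)/(a*(a - 2))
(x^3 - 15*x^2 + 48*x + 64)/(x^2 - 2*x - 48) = (x^2 - 7*x - 8)/(x + 6)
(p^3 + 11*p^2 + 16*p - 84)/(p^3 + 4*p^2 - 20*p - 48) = (p^2 + 5*p - 14)/(p^2 - 2*p - 8)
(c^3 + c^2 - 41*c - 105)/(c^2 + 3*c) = c - 2 - 35/c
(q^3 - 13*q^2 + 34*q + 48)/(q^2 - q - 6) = (-q^3 + 13*q^2 - 34*q - 48)/(-q^2 + q + 6)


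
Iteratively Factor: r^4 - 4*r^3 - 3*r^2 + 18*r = (r)*(r^3 - 4*r^2 - 3*r + 18) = r*(r - 3)*(r^2 - r - 6) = r*(r - 3)*(r + 2)*(r - 3)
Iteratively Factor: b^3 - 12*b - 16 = (b + 2)*(b^2 - 2*b - 8) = (b + 2)^2*(b - 4)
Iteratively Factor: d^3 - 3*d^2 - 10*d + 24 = (d - 4)*(d^2 + d - 6) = (d - 4)*(d - 2)*(d + 3)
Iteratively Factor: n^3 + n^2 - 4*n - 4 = (n + 2)*(n^2 - n - 2) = (n + 1)*(n + 2)*(n - 2)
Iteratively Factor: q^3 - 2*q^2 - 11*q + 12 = (q + 3)*(q^2 - 5*q + 4) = (q - 4)*(q + 3)*(q - 1)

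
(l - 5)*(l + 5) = l^2 - 25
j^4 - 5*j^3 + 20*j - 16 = (j - 4)*(j - 2)*(j - 1)*(j + 2)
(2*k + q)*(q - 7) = 2*k*q - 14*k + q^2 - 7*q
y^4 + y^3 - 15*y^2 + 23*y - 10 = (y - 2)*(y - 1)^2*(y + 5)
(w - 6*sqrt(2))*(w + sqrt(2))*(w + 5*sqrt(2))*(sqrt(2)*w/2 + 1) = sqrt(2)*w^4/2 + w^3 - 31*sqrt(2)*w^2 - 122*w - 60*sqrt(2)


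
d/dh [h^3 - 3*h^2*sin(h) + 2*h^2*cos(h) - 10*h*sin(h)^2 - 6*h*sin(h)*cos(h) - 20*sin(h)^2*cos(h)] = -2*h^2*sin(h) - 3*h^2*cos(h) + 3*h^2 - 6*h*sin(h) - 10*h*sin(2*h) + 4*h*cos(h) - 6*h*cos(2*h) + 5*sin(h) - 3*sin(2*h) - 15*sin(3*h) + 5*cos(2*h) - 5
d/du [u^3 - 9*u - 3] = 3*u^2 - 9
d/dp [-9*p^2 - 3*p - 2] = -18*p - 3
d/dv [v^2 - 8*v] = 2*v - 8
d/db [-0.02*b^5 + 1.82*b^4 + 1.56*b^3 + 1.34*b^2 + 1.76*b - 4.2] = -0.1*b^4 + 7.28*b^3 + 4.68*b^2 + 2.68*b + 1.76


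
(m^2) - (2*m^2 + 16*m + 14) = -m^2 - 16*m - 14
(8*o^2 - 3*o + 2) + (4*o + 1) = 8*o^2 + o + 3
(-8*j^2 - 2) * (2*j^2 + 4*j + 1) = -16*j^4 - 32*j^3 - 12*j^2 - 8*j - 2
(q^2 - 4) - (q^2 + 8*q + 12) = -8*q - 16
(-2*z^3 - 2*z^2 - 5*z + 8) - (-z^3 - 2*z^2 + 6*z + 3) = -z^3 - 11*z + 5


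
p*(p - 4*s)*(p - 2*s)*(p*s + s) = p^4*s - 6*p^3*s^2 + p^3*s + 8*p^2*s^3 - 6*p^2*s^2 + 8*p*s^3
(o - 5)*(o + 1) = o^2 - 4*o - 5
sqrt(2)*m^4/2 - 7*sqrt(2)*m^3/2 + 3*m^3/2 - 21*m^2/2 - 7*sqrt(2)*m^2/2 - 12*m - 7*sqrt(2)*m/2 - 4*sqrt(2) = (m - 8)*(m + 1)*(m + sqrt(2))*(sqrt(2)*m/2 + 1/2)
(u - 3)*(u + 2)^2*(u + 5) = u^4 + 6*u^3 - 3*u^2 - 52*u - 60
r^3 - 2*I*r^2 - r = r*(r - I)^2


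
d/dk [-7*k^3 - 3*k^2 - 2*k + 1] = -21*k^2 - 6*k - 2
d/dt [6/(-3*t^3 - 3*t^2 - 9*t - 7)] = 18*(3*t^2 + 2*t + 3)/(3*t^3 + 3*t^2 + 9*t + 7)^2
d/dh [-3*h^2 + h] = 1 - 6*h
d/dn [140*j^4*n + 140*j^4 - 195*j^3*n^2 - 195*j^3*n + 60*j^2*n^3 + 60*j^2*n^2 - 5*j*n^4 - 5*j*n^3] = 5*j*(28*j^3 - 78*j^2*n - 39*j^2 + 36*j*n^2 + 24*j*n - 4*n^3 - 3*n^2)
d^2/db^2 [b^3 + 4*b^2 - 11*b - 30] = 6*b + 8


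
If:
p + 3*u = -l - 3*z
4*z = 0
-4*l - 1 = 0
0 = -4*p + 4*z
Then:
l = -1/4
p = 0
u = 1/12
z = 0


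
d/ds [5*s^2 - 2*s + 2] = 10*s - 2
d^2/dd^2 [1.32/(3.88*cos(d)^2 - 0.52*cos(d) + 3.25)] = (-79.487232*(1 - cos(d)^2)^2 + 7.989696*cos(d)^3 + 26.480256*cos(d)^2 - 18.210192*cos(d) + 46.910688)/(3.88*cos(d)^2 - 0.52*cos(d) + 3.25)^3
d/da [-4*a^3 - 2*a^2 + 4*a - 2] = -12*a^2 - 4*a + 4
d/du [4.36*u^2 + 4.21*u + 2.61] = 8.72*u + 4.21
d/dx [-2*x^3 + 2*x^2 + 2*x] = -6*x^2 + 4*x + 2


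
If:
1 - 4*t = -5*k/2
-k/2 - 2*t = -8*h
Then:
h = 7*t/20 - 1/40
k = 8*t/5 - 2/5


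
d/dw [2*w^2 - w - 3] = 4*w - 1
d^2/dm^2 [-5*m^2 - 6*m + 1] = -10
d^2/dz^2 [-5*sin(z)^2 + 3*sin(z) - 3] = -3*sin(z) - 10*cos(2*z)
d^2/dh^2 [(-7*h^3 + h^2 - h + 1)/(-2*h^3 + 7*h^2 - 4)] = 2*(94*h^6 + 12*h^5 - 402*h^4 + 413*h^3 - 279*h^2 + 444*h - 44)/(8*h^9 - 84*h^8 + 294*h^7 - 295*h^6 - 336*h^5 + 588*h^4 + 96*h^3 - 336*h^2 + 64)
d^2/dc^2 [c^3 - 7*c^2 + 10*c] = 6*c - 14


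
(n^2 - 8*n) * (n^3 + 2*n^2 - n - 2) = n^5 - 6*n^4 - 17*n^3 + 6*n^2 + 16*n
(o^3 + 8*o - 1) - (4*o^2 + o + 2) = o^3 - 4*o^2 + 7*o - 3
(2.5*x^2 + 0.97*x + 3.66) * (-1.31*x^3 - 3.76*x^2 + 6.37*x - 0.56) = -3.275*x^5 - 10.6707*x^4 + 7.4832*x^3 - 8.9827*x^2 + 22.771*x - 2.0496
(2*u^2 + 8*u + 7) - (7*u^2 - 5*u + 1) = -5*u^2 + 13*u + 6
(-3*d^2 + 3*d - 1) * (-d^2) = 3*d^4 - 3*d^3 + d^2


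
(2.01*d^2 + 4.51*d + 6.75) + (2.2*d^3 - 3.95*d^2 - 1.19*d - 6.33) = 2.2*d^3 - 1.94*d^2 + 3.32*d + 0.42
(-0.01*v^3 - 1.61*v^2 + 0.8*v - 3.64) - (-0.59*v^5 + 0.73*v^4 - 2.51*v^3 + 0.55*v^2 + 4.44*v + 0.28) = 0.59*v^5 - 0.73*v^4 + 2.5*v^3 - 2.16*v^2 - 3.64*v - 3.92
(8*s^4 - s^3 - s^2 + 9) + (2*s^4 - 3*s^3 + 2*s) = 10*s^4 - 4*s^3 - s^2 + 2*s + 9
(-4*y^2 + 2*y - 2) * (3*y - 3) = -12*y^3 + 18*y^2 - 12*y + 6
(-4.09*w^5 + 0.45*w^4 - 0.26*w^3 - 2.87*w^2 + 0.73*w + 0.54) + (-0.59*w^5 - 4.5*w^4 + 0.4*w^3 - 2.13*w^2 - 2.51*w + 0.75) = -4.68*w^5 - 4.05*w^4 + 0.14*w^3 - 5.0*w^2 - 1.78*w + 1.29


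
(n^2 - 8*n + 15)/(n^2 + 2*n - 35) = (n - 3)/(n + 7)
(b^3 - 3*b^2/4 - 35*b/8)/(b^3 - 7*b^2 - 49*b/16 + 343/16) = 2*b*(2*b - 5)/(4*b^2 - 35*b + 49)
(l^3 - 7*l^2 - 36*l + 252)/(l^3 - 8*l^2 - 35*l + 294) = (l - 6)/(l - 7)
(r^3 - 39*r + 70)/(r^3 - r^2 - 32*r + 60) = (r + 7)/(r + 6)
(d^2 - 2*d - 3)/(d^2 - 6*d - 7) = (d - 3)/(d - 7)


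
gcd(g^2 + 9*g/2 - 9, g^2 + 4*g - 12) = g + 6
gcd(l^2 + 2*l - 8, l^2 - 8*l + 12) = l - 2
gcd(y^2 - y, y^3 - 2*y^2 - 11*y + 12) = y - 1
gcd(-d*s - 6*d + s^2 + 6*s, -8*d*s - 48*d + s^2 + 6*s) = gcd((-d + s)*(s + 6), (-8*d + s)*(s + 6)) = s + 6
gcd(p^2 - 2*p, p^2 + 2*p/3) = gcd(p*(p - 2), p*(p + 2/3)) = p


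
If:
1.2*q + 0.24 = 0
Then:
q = -0.20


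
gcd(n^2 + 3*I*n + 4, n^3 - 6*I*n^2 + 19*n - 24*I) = n - I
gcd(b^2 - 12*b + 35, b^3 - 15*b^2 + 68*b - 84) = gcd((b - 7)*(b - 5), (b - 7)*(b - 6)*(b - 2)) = b - 7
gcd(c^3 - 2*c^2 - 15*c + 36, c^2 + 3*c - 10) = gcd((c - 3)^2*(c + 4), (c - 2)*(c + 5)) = 1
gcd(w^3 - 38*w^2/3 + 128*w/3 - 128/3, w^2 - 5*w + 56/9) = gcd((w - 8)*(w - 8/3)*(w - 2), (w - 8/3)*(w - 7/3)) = w - 8/3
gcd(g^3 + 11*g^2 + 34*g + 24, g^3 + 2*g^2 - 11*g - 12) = g^2 + 5*g + 4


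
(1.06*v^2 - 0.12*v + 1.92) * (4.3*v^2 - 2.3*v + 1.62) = 4.558*v^4 - 2.954*v^3 + 10.2492*v^2 - 4.6104*v + 3.1104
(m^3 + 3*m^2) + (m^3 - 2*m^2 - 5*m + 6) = 2*m^3 + m^2 - 5*m + 6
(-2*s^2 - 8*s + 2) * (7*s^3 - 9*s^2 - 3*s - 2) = -14*s^5 - 38*s^4 + 92*s^3 + 10*s^2 + 10*s - 4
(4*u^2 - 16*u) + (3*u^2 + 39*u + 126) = 7*u^2 + 23*u + 126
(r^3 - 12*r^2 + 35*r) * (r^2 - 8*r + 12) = r^5 - 20*r^4 + 143*r^3 - 424*r^2 + 420*r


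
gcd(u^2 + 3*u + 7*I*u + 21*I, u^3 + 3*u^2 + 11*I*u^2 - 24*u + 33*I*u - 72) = u + 3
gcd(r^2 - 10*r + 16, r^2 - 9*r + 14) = r - 2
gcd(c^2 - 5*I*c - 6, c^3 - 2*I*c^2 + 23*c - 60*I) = c - 3*I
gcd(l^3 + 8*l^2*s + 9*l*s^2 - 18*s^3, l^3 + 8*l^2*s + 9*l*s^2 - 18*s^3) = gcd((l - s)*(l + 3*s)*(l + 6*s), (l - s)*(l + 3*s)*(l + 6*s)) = -l^3 - 8*l^2*s - 9*l*s^2 + 18*s^3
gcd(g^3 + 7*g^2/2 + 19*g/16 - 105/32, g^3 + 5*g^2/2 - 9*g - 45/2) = g + 5/2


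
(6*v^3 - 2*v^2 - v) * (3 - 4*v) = -24*v^4 + 26*v^3 - 2*v^2 - 3*v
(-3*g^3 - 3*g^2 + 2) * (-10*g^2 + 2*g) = 30*g^5 + 24*g^4 - 6*g^3 - 20*g^2 + 4*g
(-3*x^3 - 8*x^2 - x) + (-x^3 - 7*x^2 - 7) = -4*x^3 - 15*x^2 - x - 7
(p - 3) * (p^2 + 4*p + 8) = p^3 + p^2 - 4*p - 24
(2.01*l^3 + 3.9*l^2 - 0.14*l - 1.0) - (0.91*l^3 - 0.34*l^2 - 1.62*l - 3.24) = 1.1*l^3 + 4.24*l^2 + 1.48*l + 2.24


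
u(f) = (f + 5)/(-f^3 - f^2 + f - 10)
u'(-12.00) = 0.00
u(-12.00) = 0.00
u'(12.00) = 0.00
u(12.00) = -0.00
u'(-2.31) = 0.80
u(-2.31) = -0.51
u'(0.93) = 0.08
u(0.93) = -0.55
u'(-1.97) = 0.18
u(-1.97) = -0.37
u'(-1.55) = 0.00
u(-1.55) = -0.34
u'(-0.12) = -0.16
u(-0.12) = -0.48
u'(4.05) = 0.05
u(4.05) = -0.10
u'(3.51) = 0.08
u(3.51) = -0.14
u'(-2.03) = 0.23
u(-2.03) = -0.38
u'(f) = (f + 5)*(3*f^2 + 2*f - 1)/(-f^3 - f^2 + f - 10)^2 + 1/(-f^3 - f^2 + f - 10) = (-f^3 - f^2 + f + (f + 5)*(3*f^2 + 2*f - 1) - 10)/(f^3 + f^2 - f + 10)^2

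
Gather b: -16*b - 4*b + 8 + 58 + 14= 80 - 20*b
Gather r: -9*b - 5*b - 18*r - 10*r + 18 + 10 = -14*b - 28*r + 28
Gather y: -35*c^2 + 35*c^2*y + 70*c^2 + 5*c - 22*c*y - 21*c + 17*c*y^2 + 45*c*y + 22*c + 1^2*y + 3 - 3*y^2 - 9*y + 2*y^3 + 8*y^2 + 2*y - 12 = 35*c^2 + 6*c + 2*y^3 + y^2*(17*c + 5) + y*(35*c^2 + 23*c - 6) - 9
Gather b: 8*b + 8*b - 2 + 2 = 16*b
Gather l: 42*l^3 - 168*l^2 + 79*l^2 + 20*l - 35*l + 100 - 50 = 42*l^3 - 89*l^2 - 15*l + 50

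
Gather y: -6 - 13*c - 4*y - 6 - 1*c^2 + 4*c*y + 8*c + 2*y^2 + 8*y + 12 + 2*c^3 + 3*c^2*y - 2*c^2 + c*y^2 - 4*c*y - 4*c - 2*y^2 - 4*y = 2*c^3 + 3*c^2*y - 3*c^2 + c*y^2 - 9*c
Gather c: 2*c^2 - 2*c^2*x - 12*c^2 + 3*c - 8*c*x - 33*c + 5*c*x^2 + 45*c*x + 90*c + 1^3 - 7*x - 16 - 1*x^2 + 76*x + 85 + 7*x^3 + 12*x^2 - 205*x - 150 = c^2*(-2*x - 10) + c*(5*x^2 + 37*x + 60) + 7*x^3 + 11*x^2 - 136*x - 80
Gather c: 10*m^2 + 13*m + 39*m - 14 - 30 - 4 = 10*m^2 + 52*m - 48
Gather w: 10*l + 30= 10*l + 30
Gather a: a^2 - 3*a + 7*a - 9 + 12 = a^2 + 4*a + 3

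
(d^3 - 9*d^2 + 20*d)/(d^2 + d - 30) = d*(d - 4)/(d + 6)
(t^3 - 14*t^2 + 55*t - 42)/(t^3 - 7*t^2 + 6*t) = (t - 7)/t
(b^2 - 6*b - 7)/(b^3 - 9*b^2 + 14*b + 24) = (b - 7)/(b^2 - 10*b + 24)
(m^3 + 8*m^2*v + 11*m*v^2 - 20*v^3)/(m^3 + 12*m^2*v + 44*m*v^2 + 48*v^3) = (m^2 + 4*m*v - 5*v^2)/(m^2 + 8*m*v + 12*v^2)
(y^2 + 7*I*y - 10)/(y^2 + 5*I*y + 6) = (y^2 + 7*I*y - 10)/(y^2 + 5*I*y + 6)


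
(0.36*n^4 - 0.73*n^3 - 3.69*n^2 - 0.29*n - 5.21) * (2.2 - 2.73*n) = -0.9828*n^5 + 2.7849*n^4 + 8.4677*n^3 - 7.3263*n^2 + 13.5853*n - 11.462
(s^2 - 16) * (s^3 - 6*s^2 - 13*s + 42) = s^5 - 6*s^4 - 29*s^3 + 138*s^2 + 208*s - 672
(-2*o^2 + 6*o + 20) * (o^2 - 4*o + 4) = -2*o^4 + 14*o^3 - 12*o^2 - 56*o + 80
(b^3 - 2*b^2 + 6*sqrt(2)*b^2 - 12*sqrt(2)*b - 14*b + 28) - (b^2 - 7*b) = b^3 - 3*b^2 + 6*sqrt(2)*b^2 - 12*sqrt(2)*b - 7*b + 28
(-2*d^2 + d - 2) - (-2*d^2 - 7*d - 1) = 8*d - 1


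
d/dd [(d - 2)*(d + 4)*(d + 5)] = 3*d^2 + 14*d + 2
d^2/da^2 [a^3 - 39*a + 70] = 6*a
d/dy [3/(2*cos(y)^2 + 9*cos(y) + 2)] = 3*(4*cos(y) + 9)*sin(y)/(9*cos(y) + cos(2*y) + 3)^2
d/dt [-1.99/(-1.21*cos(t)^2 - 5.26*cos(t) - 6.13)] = (4.8158*cos(t) + 10.4674)*sin(t)/(1.21*cos(t)^2 + 5.26*cos(t) + 6.13)^2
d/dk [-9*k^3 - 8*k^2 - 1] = k*(-27*k - 16)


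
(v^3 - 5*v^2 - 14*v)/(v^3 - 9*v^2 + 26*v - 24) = v*(v^2 - 5*v - 14)/(v^3 - 9*v^2 + 26*v - 24)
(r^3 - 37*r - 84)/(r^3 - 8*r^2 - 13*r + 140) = (r + 3)/(r - 5)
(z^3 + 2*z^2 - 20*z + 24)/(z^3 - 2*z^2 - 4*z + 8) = (z + 6)/(z + 2)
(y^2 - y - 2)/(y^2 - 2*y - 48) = (-y^2 + y + 2)/(-y^2 + 2*y + 48)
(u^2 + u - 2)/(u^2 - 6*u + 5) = (u + 2)/(u - 5)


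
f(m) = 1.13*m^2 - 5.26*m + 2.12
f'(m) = 2.26*m - 5.26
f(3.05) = -3.41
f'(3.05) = 1.63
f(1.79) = -3.67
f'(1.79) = -1.21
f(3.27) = -3.00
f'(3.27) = 2.13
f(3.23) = -3.08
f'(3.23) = 2.04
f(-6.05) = 75.30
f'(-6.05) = -18.93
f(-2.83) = 26.06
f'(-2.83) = -11.66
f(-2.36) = 20.83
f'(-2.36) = -10.59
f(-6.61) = 86.26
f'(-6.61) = -20.20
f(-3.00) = 28.07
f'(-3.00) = -12.04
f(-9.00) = 140.99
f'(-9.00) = -25.60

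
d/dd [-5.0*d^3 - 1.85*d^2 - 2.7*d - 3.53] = -15.0*d^2 - 3.7*d - 2.7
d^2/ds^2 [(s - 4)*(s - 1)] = 2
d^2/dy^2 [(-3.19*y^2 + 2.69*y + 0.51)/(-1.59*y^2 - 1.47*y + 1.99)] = (-28.513152*y^3 + 52.824888*y^2 - 58.220712*y + 4.095824)/(4.019679*y^6 + 11.148921*y^5 - 4.785264*y^4 - 24.730839*y^3 + 5.989104*y^2 + 17.464041*y - 7.880599)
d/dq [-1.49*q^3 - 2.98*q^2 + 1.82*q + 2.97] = -4.47*q^2 - 5.96*q + 1.82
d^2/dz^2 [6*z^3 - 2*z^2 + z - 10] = 36*z - 4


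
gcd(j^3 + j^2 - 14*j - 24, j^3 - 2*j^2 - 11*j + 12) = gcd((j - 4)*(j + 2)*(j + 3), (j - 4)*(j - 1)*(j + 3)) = j^2 - j - 12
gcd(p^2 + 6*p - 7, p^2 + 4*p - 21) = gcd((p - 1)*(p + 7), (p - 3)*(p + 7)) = p + 7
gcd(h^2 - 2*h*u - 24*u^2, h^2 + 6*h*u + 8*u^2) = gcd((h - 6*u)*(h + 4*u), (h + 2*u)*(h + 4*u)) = h + 4*u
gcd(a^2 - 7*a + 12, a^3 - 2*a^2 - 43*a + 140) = a - 4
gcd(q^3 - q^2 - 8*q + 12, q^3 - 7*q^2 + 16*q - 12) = q^2 - 4*q + 4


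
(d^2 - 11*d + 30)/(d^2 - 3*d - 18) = (d - 5)/(d + 3)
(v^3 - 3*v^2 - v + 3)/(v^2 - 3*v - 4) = (v^2 - 4*v + 3)/(v - 4)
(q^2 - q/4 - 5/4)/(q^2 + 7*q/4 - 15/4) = (q + 1)/(q + 3)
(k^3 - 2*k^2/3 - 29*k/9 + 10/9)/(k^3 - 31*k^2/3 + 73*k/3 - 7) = (3*k^2 - k - 10)/(3*(k^2 - 10*k + 21))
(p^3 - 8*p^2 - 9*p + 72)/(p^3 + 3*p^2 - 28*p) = (p^3 - 8*p^2 - 9*p + 72)/(p*(p^2 + 3*p - 28))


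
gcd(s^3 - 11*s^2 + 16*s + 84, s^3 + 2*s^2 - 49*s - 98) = s^2 - 5*s - 14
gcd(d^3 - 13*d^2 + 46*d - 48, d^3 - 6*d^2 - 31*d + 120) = d^2 - 11*d + 24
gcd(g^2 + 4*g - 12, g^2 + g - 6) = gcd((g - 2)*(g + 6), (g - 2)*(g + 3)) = g - 2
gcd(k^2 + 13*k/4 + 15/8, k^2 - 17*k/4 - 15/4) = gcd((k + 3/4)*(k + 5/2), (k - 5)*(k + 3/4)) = k + 3/4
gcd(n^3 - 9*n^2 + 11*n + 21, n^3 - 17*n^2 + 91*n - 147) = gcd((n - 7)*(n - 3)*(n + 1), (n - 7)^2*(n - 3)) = n^2 - 10*n + 21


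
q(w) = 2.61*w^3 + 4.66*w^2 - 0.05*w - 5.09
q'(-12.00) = 1015.63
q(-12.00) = -3843.53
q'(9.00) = 718.06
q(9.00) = 2274.61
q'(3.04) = 100.64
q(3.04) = 111.15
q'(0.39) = 4.78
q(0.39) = -4.25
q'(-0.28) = -2.05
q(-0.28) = -4.77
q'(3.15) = 107.00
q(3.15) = 122.57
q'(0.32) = 3.73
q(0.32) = -4.54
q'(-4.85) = 138.93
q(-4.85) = -192.99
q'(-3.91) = 83.21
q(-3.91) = -89.67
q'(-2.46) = 24.41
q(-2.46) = -15.62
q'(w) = 7.83*w^2 + 9.32*w - 0.05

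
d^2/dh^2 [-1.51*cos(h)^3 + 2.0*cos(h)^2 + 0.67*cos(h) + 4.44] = 0.4625*cos(h) - 4.0*cos(2*h) + 3.3975*cos(3*h)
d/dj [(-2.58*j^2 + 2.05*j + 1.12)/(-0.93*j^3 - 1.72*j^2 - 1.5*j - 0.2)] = (-2.3994*j^4 + 3.813*j^3 + 10.5208*j^2 + 4.8848*j + 1.27)/(0.8649*j^6 + 3.1992*j^5 + 5.7484*j^4 + 5.532*j^3 + 2.938*j^2 + 0.6*j + 0.04)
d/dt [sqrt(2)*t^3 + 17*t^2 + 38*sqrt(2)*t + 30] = 3*sqrt(2)*t^2 + 34*t + 38*sqrt(2)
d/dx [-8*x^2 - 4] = -16*x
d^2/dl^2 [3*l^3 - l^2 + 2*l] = 18*l - 2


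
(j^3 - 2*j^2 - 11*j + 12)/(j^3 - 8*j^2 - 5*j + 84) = (j - 1)/(j - 7)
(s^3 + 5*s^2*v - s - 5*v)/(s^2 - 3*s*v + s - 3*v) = (s^2 + 5*s*v - s - 5*v)/(s - 3*v)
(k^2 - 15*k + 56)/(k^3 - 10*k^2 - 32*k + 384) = (k - 7)/(k^2 - 2*k - 48)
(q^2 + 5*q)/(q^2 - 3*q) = (q + 5)/(q - 3)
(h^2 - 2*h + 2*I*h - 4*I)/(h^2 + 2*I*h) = (h - 2)/h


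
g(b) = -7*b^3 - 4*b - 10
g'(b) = -21*b^2 - 4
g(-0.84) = -2.49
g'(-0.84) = -18.82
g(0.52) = -13.06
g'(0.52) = -9.68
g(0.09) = -10.37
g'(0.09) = -4.17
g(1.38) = -33.92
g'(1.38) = -43.99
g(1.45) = -37.14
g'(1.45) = -48.15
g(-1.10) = 3.72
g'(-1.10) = -29.41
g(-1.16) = 5.57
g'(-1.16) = -32.26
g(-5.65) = 1275.13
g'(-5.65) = -674.37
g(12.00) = -12154.00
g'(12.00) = -3028.00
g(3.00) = -211.00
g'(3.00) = -193.00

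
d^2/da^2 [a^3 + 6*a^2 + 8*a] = 6*a + 12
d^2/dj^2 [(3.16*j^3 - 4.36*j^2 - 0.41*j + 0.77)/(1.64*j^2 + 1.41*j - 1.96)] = (50.838456*j^3 - 124.060608*j^2 + 75.6126*j - 27.753054)/(4.410944*j^6 + 11.377008*j^5 - 6.033396*j^4 - 24.390603*j^3 + 7.210644*j^2 + 16.249968*j - 7.529536)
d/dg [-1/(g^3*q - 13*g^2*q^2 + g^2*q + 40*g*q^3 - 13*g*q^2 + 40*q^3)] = (3*g^2 - 26*g*q + 2*g + 40*q^2 - 13*q)/(q*(g^3 - 13*g^2*q + g^2 + 40*g*q^2 - 13*g*q + 40*q^2)^2)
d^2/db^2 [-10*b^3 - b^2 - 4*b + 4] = -60*b - 2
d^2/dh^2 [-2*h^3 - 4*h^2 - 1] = -12*h - 8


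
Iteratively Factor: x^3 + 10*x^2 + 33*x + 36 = (x + 4)*(x^2 + 6*x + 9) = (x + 3)*(x + 4)*(x + 3)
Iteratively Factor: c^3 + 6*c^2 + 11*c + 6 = (c + 1)*(c^2 + 5*c + 6) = (c + 1)*(c + 3)*(c + 2)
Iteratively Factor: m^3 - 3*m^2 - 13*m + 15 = (m + 3)*(m^2 - 6*m + 5) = (m - 1)*(m + 3)*(m - 5)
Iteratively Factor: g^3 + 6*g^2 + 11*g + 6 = (g + 1)*(g^2 + 5*g + 6) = (g + 1)*(g + 3)*(g + 2)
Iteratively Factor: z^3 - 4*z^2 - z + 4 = (z - 1)*(z^2 - 3*z - 4) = (z - 4)*(z - 1)*(z + 1)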